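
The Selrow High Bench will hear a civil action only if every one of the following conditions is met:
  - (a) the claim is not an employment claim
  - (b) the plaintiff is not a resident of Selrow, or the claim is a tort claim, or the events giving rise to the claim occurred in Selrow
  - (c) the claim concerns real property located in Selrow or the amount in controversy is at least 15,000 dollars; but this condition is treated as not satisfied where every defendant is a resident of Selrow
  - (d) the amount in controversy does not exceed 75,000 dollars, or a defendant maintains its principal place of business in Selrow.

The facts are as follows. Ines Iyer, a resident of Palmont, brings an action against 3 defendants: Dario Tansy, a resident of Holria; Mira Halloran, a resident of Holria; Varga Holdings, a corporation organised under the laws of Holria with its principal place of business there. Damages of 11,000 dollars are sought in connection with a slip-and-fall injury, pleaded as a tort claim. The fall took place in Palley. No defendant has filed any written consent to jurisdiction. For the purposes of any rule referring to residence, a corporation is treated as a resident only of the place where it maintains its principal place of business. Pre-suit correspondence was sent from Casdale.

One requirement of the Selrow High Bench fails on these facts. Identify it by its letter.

The Selrow High Bench:
  (a) The claim is a tort claim, not an employment claim. Met.
  (b) The plaintiff resides in Palmont, which is not Selrow — that alternative is enough. Met.
  (c) The claim does not concern real property; the amount in controversy is 11,000 dollars, below the USD 15,000 floor — every alternative fails. Condition not met.
  (d) The amount in controversy is 11,000 dollars, within the $75,000 ceiling, so this disjunct is met. Satisfied.
Only condition (c) fails.

(c)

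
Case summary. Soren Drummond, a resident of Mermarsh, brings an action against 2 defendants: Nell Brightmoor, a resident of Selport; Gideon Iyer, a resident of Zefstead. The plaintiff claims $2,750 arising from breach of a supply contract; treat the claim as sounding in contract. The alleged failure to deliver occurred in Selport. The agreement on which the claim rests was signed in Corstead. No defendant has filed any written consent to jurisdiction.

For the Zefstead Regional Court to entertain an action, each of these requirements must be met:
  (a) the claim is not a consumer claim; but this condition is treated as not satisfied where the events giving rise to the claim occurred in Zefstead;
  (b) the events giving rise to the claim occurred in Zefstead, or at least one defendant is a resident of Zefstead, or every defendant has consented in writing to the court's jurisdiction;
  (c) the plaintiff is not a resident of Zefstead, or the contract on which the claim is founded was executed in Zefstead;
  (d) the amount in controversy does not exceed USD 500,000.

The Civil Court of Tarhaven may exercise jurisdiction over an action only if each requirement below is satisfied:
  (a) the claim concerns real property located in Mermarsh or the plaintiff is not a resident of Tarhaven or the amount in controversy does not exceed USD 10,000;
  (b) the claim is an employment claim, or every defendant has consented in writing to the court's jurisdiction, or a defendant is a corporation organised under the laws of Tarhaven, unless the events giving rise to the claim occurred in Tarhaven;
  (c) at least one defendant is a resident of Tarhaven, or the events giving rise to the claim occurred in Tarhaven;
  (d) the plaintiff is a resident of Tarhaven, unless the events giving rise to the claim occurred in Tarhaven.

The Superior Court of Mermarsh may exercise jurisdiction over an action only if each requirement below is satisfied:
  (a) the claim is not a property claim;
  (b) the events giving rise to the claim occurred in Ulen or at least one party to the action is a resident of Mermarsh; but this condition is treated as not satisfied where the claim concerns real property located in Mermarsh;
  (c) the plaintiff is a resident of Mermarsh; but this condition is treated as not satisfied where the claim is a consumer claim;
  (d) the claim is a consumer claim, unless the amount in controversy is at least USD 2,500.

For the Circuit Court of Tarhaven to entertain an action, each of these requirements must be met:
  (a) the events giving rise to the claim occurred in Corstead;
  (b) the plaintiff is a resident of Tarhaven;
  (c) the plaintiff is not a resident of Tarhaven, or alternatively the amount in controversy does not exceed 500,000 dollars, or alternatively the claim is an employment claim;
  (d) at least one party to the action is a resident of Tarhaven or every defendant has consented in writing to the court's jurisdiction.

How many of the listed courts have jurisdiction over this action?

2

The Zefstead Regional Court:
  (a) The claim is a contract claim, not a consumer claim. The carve-out does not apply: the operative events occurred in Selport, not Zefstead. Satisfied.
  (b) Gideon Iyer resides in Zefstead, so one alternative holds. Satisfied.
  (c) The plaintiff resides in Mermarsh, which is not Zefstead, so one alternative holds. Condition met.
  (d) The amount in controversy is 2,750 dollars, within the $500,000 ceiling. Met.
  → All conditions met; jurisdiction exists.
The Civil Court of Tarhaven:
  (a) The plaintiff resides in Mermarsh, which is not Tarhaven, so one alternative holds. Met.
  (b) The claim is a contract claim, not an employment claim; no such written consent has been filed; no defendant is a corporation — every alternative fails. And the operative events occurred in Selport, not Tarhaven, so the proviso does not save it. Not met.
  (c) No defendant resides in Tarhaven (they reside in Selport, Zefstead); the operative events occurred in Selport, not Tarhaven — every alternative fails. Not satisfied.
  (d) The plaintiff resides in Mermarsh, not Tarhaven. Nor does the 'unless' clause help: the operative events occurred in Selport, not Tarhaven. Not met.
  → At least one condition fails; no jurisdiction.
The Superior Court of Mermarsh:
  (a) The claim is a contract claim, not a property claim. Condition met.
  (b) Soren Drummond resides in Mermarsh, so this disjunct is met. The exception is not triggered, since the claim does not concern real property. Satisfied.
  (c) The plaintiff resides in Mermarsh. And the carve-out is inapplicable — the claim is a contract claim, not a consumer claim. Satisfied.
  (d) The claim is a contract claim, not a consumer claim. However, the amount in controversy is 2,750 dollars, which meets the USD 2,500 floor, so the 'unless' proviso supplies this condition. Satisfied.
  → Jurisdiction lies.
The Circuit Court of Tarhaven:
  (a) The operative events occurred in Selport, not Corstead. Not met.
  (b) The plaintiff resides in Mermarsh, not Tarhaven. Condition not met.
  (c) The plaintiff resides in Mermarsh, which is not Tarhaven — that alternative is enough. Condition met.
  (d) No party resides in Tarhaven; no such written consent has been filed — none of the alternatives is met. Fails.
  → No jurisdiction.
Courts with jurisdiction: the Zefstead Regional Court, the Superior Court of Mermarsh — 2 in total.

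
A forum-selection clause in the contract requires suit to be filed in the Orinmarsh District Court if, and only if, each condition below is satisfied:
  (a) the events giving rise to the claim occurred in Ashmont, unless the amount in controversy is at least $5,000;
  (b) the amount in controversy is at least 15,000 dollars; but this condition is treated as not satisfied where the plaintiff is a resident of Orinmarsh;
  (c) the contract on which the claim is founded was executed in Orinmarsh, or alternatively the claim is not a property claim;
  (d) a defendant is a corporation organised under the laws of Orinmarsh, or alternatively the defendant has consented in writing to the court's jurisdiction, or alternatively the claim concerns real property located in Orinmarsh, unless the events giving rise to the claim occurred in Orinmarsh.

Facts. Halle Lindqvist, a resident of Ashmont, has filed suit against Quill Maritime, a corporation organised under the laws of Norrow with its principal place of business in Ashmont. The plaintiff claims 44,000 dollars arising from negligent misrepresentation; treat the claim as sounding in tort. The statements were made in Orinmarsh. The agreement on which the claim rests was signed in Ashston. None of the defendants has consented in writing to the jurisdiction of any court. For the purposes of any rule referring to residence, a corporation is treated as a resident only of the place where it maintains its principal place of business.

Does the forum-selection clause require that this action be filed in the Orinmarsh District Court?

Yes

The Orinmarsh District Court:
  (a) The operative events occurred in Orinmarsh, not Ashmont. The proviso rescues it, though: the amount in controversy is USD 44,000, which meets the 5,000 dollars floor. Met.
  (b) The amount in controversy is USD 44,000, which meets the $15,000 floor. And the carve-out is inapplicable — the plaintiff resides in Ashmont, not Orinmarsh. Satisfied.
  (c) The claim is a tort claim, not a property claim — that alternative is enough. Satisfied.
  (d) The corporate defendant(s) are organised in Norrow, not Orinmarsh; no such written consent has been filed; the claim does not concern real property — no alternative holds. The proviso rescues it, though: the operative events occurred in Orinmarsh. Met.
  → The clause applies.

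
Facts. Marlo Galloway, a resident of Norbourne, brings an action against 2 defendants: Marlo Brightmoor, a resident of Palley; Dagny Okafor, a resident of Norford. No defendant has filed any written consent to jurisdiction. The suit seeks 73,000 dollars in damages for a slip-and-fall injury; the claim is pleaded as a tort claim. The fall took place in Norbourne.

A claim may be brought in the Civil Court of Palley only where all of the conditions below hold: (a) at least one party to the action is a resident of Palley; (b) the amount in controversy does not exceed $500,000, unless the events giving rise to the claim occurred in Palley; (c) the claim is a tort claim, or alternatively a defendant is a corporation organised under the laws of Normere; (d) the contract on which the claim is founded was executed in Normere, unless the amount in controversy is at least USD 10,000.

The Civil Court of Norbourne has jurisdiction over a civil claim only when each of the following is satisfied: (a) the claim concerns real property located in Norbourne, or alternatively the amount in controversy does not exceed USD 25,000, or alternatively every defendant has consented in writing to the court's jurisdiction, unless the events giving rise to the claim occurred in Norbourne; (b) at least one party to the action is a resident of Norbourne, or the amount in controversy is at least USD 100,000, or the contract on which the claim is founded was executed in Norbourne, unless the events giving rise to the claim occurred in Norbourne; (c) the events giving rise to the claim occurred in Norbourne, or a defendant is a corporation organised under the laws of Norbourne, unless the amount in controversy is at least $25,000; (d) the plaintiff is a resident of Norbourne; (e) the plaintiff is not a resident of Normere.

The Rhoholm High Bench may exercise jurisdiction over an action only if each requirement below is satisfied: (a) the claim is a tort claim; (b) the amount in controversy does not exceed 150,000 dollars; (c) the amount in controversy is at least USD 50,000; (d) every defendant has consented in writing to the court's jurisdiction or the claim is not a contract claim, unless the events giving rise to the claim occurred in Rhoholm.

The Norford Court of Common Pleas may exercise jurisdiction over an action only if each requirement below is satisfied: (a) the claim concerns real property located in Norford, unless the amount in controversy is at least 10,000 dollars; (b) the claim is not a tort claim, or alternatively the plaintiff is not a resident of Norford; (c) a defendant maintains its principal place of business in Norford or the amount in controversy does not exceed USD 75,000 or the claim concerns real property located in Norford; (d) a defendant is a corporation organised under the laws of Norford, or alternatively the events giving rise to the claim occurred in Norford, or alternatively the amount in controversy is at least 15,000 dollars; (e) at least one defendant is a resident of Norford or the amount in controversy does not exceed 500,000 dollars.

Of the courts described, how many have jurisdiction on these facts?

The Civil Court of Palley:
  (a) Marlo Brightmoor resides in Palley. Met.
  (b) The amount in controversy is 73,000 dollars, within the $500,000 ceiling. Condition met.
  (c) The claim is a tort claim, so this disjunct is met. Met.
  (d) No contract (and hence no place of execution) is alleged. However, the amount in controversy is $73,000, which meets the 10,000 dollars floor, so the 'unless' proviso supplies this condition. Satisfied.
  → All conditions met; jurisdiction exists.
The Civil Court of Norbourne:
  (a) The claim does not concern real property; the amount in controversy is USD 73,000, above the 25,000 dollars ceiling; no such written consent has been filed — every alternative fails. However, the operative events occurred in Norbourne, so the 'unless' proviso supplies this condition. Condition met.
  (b) Marlo Galloway resides in Norbourne, so one alternative holds. Met.
  (c) The operative events occurred in Norbourne — that alternative is enough. Met.
  (d) The plaintiff resides in Norbourne. Satisfied.
  (e) The plaintiff resides in Norbourne, which is not Normere. Met.
  → Every requirement is satisfied — jurisdiction.
The Rhoholm High Bench:
  (a) The claim is a tort claim. Met.
  (b) The amount in controversy is 73,000 dollars, within the 150,000 dollars ceiling. Condition met.
  (c) The amount in controversy is 73,000 dollars, which meets the $50,000 floor. Met.
  (d) The claim is a tort claim, not a contract claim, which satisfies one of the alternatives. Condition met.
  → The court has jurisdiction.
The Norford Court of Common Pleas:
  (a) The claim does not concern real property. However, the amount in controversy is 73,000 dollars, which meets the 10,000 dollars floor, so the 'unless' proviso supplies this condition. Met.
  (b) The plaintiff resides in Norbourne, which is not Norford, so this disjunct is met. Condition met.
  (c) The amount in controversy is $73,000, within the $75,000 ceiling, so this disjunct is met. Met.
  (d) The amount in controversy is USD 73,000, which meets the 15,000 dollars floor, so this disjunct is met. Condition met.
  (e) Dagny Okafor resides in Norford, so this disjunct is met. Satisfied.
  → Jurisdiction lies.
Courts with jurisdiction: the Civil Court of Palley, the Civil Court of Norbourne, the Rhoholm High Bench, the Norford Court of Common Pleas — 4 in total.

4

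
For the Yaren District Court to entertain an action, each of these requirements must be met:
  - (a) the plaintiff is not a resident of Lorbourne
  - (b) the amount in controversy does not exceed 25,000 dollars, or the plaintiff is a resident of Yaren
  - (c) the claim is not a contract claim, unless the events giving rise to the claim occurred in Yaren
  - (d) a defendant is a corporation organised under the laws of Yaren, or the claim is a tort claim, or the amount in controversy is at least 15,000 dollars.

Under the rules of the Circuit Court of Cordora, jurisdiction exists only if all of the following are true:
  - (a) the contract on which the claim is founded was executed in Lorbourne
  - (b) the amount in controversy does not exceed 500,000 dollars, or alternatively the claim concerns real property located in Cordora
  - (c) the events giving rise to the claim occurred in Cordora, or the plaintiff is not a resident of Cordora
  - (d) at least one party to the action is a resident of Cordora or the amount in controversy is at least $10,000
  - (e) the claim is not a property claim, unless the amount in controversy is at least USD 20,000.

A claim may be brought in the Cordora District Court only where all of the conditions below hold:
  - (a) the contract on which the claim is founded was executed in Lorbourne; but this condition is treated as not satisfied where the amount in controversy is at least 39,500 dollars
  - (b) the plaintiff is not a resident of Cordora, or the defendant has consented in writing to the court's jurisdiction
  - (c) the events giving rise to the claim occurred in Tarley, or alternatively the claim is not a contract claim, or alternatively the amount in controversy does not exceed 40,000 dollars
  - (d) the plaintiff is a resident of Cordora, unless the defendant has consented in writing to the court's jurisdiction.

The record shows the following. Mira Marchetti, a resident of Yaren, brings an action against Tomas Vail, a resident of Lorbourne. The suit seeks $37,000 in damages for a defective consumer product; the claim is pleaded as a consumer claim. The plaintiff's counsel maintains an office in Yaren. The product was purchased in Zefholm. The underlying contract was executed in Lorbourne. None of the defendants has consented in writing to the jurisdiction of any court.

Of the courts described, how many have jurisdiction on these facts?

2

The Yaren District Court:
  (a) The plaintiff resides in Yaren, which is not Lorbourne. Satisfied.
  (b) The plaintiff resides in Yaren, which satisfies one of the alternatives. Satisfied.
  (c) The claim is a consumer claim, not a contract claim. Met.
  (d) The amount in controversy is USD 37,000, which meets the USD 15,000 floor, which satisfies one of the alternatives. Condition met.
  → Jurisdiction lies.
The Circuit Court of Cordora:
  (a) The contract was executed in Lorbourne. Met.
  (b) The amount in controversy is USD 37,000, within the 500,000 dollars ceiling, so one alternative holds. Met.
  (c) The plaintiff resides in Yaren, which is not Cordora — that alternative is enough. Met.
  (d) The amount in controversy is $37,000, which meets the USD 10,000 floor — that alternative is enough. Satisfied.
  (e) The claim is a consumer claim, not a property claim. Satisfied.
  → All conditions met; jurisdiction exists.
The Cordora District Court:
  (a) The contract was executed in Lorbourne. And the carve-out is inapplicable — the amount in controversy is $37,000, below the USD 39,500 floor. Met.
  (b) The plaintiff resides in Yaren, which is not Cordora, which satisfies one of the alternatives. Satisfied.
  (c) The claim is a consumer claim, not a contract claim, so one alternative holds. Satisfied.
  (d) The plaintiff resides in Yaren, not Cordora. And no such written consent has been filed, so the proviso does not save it. Condition not met.
  → Not every requirement is met — no jurisdiction.
Courts with jurisdiction: the Yaren District Court, the Circuit Court of Cordora — 2 in total.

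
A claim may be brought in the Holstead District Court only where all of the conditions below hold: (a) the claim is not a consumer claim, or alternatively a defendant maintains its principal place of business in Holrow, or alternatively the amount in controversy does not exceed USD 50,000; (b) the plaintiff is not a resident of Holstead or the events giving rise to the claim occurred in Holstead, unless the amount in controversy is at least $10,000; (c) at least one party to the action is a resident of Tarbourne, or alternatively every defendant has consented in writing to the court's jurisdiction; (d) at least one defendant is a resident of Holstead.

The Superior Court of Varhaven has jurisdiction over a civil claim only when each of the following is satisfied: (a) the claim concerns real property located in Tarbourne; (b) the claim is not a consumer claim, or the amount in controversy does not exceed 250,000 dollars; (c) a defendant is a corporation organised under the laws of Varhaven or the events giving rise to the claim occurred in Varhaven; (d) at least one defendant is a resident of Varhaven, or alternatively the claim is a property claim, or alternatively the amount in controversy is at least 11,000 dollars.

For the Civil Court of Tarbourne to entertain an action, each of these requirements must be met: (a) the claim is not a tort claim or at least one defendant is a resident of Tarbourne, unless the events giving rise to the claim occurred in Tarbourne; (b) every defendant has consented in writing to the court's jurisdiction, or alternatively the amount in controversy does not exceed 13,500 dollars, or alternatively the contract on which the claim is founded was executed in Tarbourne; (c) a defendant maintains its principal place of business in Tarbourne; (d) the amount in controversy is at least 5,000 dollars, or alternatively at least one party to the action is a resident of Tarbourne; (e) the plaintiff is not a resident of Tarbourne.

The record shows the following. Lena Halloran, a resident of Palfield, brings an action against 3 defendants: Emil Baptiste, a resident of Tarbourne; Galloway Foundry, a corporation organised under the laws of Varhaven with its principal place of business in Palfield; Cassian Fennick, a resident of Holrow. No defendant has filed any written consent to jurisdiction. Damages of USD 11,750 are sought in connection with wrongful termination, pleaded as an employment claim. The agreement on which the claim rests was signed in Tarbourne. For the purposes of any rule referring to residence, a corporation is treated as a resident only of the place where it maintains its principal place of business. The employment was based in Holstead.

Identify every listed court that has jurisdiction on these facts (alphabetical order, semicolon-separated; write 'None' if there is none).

None

The Holstead District Court:
  (a) The claim is an employment claim, not a consumer claim, so this disjunct is met. Met.
  (b) The plaintiff resides in Palfield, which is not Holstead — that alternative is enough. Satisfied.
  (c) Emil Baptiste resides in Tarbourne, which satisfies one of the alternatives. Met.
  (d) No defendant resides in Holstead (they reside in Tarbourne, Palfield, Holrow). Fails.
  → No jurisdiction.
The Superior Court of Varhaven:
  (a) The claim does not concern real property. Not satisfied.
  (b) The claim is an employment claim, not a consumer claim, so this disjunct is met. Met.
  (c) Galloway Foundry is organised under the laws of Varhaven, which satisfies one of the alternatives. Satisfied.
  (d) The amount in controversy is 11,750 dollars, which meets the USD 11,000 floor, so one alternative holds. Satisfied.
  → At least one condition fails; no jurisdiction.
The Civil Court of Tarbourne:
  (a) The claim is an employment claim, not a tort claim, so this disjunct is met. Met.
  (b) The amount in controversy is $11,750, within the $13,500 ceiling — that alternative is enough. Satisfied.
  (c) The corporate defendant(s) have their principal place of business in Palfield, not Tarbourne. Condition not met.
  (d) The amount in controversy is 11,750 dollars, which meets the USD 5,000 floor, which satisfies one of the alternatives. Satisfied.
  (e) The plaintiff resides in Palfield, which is not Tarbourne. Met.
  → No jurisdiction.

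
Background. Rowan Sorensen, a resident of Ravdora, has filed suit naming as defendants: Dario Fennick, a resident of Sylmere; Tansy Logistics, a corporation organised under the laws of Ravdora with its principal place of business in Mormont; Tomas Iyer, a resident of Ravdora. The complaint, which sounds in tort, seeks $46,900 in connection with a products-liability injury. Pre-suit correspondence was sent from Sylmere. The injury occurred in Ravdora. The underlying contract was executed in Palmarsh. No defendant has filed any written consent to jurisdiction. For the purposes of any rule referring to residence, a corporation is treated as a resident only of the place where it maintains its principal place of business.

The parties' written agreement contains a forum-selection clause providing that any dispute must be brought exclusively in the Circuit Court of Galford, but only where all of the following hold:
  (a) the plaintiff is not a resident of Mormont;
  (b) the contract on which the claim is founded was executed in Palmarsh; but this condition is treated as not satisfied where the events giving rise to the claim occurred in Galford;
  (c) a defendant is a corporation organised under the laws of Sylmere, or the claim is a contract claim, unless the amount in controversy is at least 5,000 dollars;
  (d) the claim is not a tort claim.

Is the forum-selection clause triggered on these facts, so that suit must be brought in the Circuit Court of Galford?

No

The Circuit Court of Galford:
  (a) The plaintiff resides in Ravdora, which is not Mormont. Satisfied.
  (b) The contract was executed in Palmarsh. And the carve-out is inapplicable — the operative events occurred in Ravdora, not Galford. Condition met.
  (c) The corporate defendant(s) are organised in Ravdora, not Sylmere; the claim is a tort claim, not a contract claim — no alternative holds. The proviso rescues it, though: the amount in controversy is USD 46,900, which meets the 5,000 dollars floor. Satisfied.
  (d) The claim is a tort claim. Not satisfied.
  → Forum clause is not triggered.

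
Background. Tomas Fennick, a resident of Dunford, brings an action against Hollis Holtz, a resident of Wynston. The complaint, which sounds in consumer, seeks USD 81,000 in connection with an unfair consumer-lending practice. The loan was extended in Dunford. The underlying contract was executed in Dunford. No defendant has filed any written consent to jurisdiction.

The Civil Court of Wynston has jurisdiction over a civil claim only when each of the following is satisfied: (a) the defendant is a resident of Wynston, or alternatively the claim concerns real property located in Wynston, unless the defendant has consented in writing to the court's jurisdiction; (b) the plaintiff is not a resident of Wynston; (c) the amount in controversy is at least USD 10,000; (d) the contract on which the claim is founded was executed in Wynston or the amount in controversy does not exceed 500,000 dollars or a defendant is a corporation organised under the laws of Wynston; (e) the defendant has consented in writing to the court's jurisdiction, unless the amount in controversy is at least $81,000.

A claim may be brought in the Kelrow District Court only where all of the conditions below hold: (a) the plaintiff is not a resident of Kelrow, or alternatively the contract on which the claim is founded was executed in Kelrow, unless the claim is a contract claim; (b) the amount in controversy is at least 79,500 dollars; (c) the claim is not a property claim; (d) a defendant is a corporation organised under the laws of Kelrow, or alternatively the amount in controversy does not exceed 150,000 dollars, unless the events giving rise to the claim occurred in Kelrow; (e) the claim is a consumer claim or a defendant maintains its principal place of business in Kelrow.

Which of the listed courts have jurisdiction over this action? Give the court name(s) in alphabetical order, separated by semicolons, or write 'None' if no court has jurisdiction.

The Civil Court of Wynston:
  (a) The defendant resides in Wynston, so one alternative holds. Met.
  (b) The plaintiff resides in Dunford, which is not Wynston. Met.
  (c) The amount in controversy is $81,000, which meets the USD 10,000 floor. Met.
  (d) The amount in controversy is $81,000, within the $500,000 ceiling, so this disjunct is met. Met.
  (e) No such written consent has been filed. However, the amount in controversy is 81,000 dollars, which meets the $81,000 floor, so the 'unless' proviso supplies this condition. Met.
  → The court has jurisdiction.
The Kelrow District Court:
  (a) The plaintiff resides in Dunford, which is not Kelrow, which satisfies one of the alternatives. Met.
  (b) The amount in controversy is 81,000 dollars, which meets the 79,500 dollars floor. Condition met.
  (c) The claim is a consumer claim, not a property claim. Met.
  (d) The amount in controversy is 81,000 dollars, within the $150,000 ceiling, so this disjunct is met. Satisfied.
  (e) The claim is a consumer claim — that alternative is enough. Condition met.
  → The court has jurisdiction.

the Civil Court of Wynston; the Kelrow District Court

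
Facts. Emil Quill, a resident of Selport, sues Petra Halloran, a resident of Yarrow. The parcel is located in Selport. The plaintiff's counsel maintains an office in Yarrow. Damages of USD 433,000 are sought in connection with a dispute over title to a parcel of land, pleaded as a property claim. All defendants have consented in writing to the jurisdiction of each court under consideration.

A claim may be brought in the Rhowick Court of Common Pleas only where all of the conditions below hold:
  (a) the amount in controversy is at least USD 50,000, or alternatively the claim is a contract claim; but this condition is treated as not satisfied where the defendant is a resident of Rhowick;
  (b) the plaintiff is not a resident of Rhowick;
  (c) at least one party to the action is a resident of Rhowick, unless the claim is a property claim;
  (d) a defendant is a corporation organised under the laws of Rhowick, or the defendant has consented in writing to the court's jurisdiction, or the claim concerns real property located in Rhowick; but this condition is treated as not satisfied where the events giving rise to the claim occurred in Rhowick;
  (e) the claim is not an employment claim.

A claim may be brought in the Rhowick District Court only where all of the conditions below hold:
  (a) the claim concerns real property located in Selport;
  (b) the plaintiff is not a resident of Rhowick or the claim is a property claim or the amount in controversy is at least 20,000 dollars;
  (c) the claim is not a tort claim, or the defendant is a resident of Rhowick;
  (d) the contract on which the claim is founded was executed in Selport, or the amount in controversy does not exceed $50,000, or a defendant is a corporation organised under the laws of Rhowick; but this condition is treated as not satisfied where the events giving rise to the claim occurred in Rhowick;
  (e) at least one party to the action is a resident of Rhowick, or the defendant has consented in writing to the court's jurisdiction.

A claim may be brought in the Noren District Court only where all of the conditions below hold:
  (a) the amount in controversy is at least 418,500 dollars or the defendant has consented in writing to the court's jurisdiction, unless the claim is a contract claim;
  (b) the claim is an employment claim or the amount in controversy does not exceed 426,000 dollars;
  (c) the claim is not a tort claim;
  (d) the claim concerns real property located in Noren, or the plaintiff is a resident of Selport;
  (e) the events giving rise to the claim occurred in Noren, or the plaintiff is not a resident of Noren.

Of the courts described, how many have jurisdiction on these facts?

1

The Rhowick Court of Common Pleas:
  (a) The amount in controversy is USD 433,000, which meets the $50,000 floor, so this disjunct is met. The carve-out does not apply: the defendant resides in Yarrow, not Rhowick. Satisfied.
  (b) The plaintiff resides in Selport, which is not Rhowick. Met.
  (c) No party resides in Rhowick. The proviso rescues it, though: the claim is a property claim. Condition met.
  (d) Every defendant has filed written consent, so one alternative holds. And the carve-out is inapplicable — the operative events occurred in Selport, not Rhowick. Met.
  (e) The claim is a property claim, not an employment claim. Satisfied.
  → All conditions met; jurisdiction exists.
The Rhowick District Court:
  (a) The property lies in Selport. Met.
  (b) The plaintiff resides in Selport, which is not Rhowick, so this disjunct is met. Condition met.
  (c) The claim is a property claim, not a tort claim, which satisfies one of the alternatives. Satisfied.
  (d) No contract (and hence no place of execution) is alleged; the amount in controversy is USD 433,000, above the USD 50,000 ceiling; no defendant is a corporation — no alternative holds. Condition not met.
  (e) Every defendant has filed written consent, so this disjunct is met. Met.
  → No jurisdiction.
The Noren District Court:
  (a) The amount in controversy is USD 433,000, which meets the 418,500 dollars floor — that alternative is enough. Met.
  (b) The claim is a property claim, not an employment claim; the amount in controversy is $433,000, above the 426,000 dollars ceiling — no alternative holds. Fails.
  (c) The claim is a property claim, not a tort claim. Met.
  (d) The plaintiff resides in Selport — that alternative is enough. Met.
  (e) The plaintiff resides in Selport, which is not Noren — that alternative is enough. Satisfied.
  → Not every requirement is met — no jurisdiction.
Courts with jurisdiction: the Rhowick Court of Common Pleas — 1 in total.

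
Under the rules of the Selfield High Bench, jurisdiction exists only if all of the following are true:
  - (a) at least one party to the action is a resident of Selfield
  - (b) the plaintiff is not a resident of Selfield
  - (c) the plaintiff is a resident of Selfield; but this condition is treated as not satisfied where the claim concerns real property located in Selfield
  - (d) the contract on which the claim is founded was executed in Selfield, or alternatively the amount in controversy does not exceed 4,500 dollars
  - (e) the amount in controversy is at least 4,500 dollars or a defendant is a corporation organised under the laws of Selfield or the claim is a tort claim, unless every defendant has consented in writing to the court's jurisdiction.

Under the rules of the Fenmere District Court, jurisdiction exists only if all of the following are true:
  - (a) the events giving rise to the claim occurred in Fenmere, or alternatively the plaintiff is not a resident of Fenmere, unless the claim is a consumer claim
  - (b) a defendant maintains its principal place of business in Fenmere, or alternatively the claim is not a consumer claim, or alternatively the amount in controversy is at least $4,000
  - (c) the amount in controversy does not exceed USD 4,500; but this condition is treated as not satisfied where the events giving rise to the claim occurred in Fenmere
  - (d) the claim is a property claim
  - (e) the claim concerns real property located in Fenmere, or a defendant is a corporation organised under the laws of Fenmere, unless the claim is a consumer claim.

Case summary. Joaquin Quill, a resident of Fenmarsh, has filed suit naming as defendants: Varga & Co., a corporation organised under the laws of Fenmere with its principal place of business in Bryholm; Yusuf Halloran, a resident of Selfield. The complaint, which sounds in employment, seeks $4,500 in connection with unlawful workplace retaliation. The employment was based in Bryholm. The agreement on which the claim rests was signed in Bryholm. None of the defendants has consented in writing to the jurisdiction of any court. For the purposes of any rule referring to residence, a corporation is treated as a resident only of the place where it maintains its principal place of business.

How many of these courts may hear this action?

The Selfield High Bench:
  (a) Yusuf Halloran resides in Selfield. Satisfied.
  (b) The plaintiff resides in Fenmarsh, which is not Selfield. Condition met.
  (c) The plaintiff resides in Fenmarsh, not Selfield. Condition not met.
  (d) The amount in controversy is 4,500 dollars, within the $4,500 ceiling, which satisfies one of the alternatives. Satisfied.
  (e) The amount in controversy is USD 4,500, which meets the $4,500 floor, so this disjunct is met. Condition met.
  → At least one condition fails; no jurisdiction.
The Fenmere District Court:
  (a) The plaintiff resides in Fenmarsh, which is not Fenmere, so one alternative holds. Condition met.
  (b) The claim is an employment claim, not a consumer claim, which satisfies one of the alternatives. Condition met.
  (c) The amount in controversy is 4,500 dollars, within the USD 4,500 ceiling. And the carve-out is inapplicable — the operative events occurred in Bryholm, not Fenmere. Condition met.
  (d) The claim is an employment claim, not a property claim. Condition not met.
  (e) Varga & Co. is organised under the laws of Fenmere — that alternative is enough. Condition met.
  → At least one condition fails; no jurisdiction.
No court satisfies all of its conditions.

0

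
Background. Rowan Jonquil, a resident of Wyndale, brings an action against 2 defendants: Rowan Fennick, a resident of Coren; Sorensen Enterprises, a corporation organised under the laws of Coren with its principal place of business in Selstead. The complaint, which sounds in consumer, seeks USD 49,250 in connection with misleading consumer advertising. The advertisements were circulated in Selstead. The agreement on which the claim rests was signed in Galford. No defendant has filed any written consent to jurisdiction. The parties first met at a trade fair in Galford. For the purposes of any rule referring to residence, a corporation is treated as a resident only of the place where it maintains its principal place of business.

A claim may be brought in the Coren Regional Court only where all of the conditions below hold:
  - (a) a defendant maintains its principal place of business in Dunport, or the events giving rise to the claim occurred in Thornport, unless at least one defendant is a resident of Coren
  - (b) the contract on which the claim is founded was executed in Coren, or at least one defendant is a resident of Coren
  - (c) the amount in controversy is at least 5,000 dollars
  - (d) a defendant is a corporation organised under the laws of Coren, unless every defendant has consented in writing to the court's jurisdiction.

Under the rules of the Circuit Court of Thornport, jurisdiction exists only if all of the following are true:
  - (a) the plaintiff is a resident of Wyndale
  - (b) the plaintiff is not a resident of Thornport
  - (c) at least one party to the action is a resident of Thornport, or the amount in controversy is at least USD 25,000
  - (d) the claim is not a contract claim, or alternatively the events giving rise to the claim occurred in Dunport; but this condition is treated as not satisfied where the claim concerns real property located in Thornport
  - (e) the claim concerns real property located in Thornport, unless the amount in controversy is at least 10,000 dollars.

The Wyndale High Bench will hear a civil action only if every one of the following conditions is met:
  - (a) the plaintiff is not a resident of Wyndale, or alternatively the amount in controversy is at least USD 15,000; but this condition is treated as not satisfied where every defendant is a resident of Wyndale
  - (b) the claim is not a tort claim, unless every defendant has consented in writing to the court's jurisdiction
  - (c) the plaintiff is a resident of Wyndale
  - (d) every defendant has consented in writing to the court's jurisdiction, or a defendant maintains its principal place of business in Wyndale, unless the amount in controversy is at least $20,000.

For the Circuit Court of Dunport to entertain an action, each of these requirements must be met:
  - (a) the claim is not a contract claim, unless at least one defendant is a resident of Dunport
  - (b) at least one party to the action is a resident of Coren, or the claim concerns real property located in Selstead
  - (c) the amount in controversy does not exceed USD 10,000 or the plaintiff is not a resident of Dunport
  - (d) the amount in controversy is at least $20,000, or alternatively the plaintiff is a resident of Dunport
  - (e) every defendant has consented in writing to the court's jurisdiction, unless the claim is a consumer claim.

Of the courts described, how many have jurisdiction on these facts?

4

The Coren Regional Court:
  (a) The corporate defendant(s) have their principal place of business in Selstead, not Dunport; the operative events occurred in Selstead, not Thornport — none of the alternatives is met. But Rowan Fennick resides in Coren, and the 'unless' clause therefore excuses the requirement. Satisfied.
  (b) Rowan Fennick resides in Coren, so this disjunct is met. Met.
  (c) The amount in controversy is $49,250, which meets the $5,000 floor. Met.
  (d) Sorensen Enterprises is organised under the laws of Coren. Satisfied.
  → Every requirement is satisfied — jurisdiction.
The Circuit Court of Thornport:
  (a) The plaintiff resides in Wyndale. Met.
  (b) The plaintiff resides in Wyndale, which is not Thornport. Condition met.
  (c) The amount in controversy is USD 49,250, which meets the 25,000 dollars floor — that alternative is enough. Condition met.
  (d) The claim is a consumer claim, not a contract claim, so this disjunct is met. And the carve-out is inapplicable — the claim does not concern real property. Condition met.
  (e) The claim does not concern real property. The proviso rescues it, though: the amount in controversy is USD 49,250, which meets the 10,000 dollars floor. Condition met.
  → Jurisdiction lies.
The Wyndale High Bench:
  (a) The amount in controversy is USD 49,250, which meets the 15,000 dollars floor — that alternative is enough. The carve-out does not apply: the defendants reside as follows — Rowan Fennick in Coren, Sorensen Enterprises in Selstead — not all in Wyndale. Satisfied.
  (b) The claim is a consumer claim, not a tort claim. Condition met.
  (c) The plaintiff resides in Wyndale. Met.
  (d) No such written consent has been filed; the corporate defendant(s) have their principal place of business in Selstead, not Wyndale — no alternative holds. But the amount in controversy is $49,250, which meets the $20,000 floor, and the 'unless' clause therefore excuses the requirement. Met.
  → Every requirement is satisfied — jurisdiction.
The Circuit Court of Dunport:
  (a) The claim is a consumer claim, not a contract claim. Satisfied.
  (b) Rowan Fennick resides in Coren — that alternative is enough. Met.
  (c) The plaintiff resides in Wyndale, which is not Dunport, which satisfies one of the alternatives. Satisfied.
  (d) The amount in controversy is 49,250 dollars, which meets the $20,000 floor, which satisfies one of the alternatives. Met.
  (e) No such written consent has been filed. However, the claim is a consumer claim, so the 'unless' proviso supplies this condition. Met.
  → Every requirement is satisfied — jurisdiction.
Courts with jurisdiction: the Coren Regional Court, the Circuit Court of Thornport, the Wyndale High Bench, the Circuit Court of Dunport — 4 in total.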